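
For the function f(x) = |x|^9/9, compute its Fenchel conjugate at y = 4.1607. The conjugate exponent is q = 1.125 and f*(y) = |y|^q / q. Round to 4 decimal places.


The conjugate exponent q satisfies 1/p + 1/q = 1.
p = 9, so q = 9/(9 - 1) = 1.125
|y|^q = 4.1607^1.125 = 4.9724
f*(4.1607) = 4.9724 / 1.125 = 4.4199


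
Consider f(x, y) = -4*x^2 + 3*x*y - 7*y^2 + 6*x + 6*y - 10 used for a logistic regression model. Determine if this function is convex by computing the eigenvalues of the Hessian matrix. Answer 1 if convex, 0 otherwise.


The Hessian of f(x,y) = -4*x^2 + 3*x*y - 7*y^2 + 6*x + 6*y - 10 is:
H = [[-8, 3], [3, -14]]
Trace = -8 - 14 = -22
Determinant = -8*-14 - (3)^2 = 103
Discriminant = (-22)^2 - 4*103 = 72.0
Eigenvalues: lambda_1 = -15.2426, lambda_2 = -6.7574
The function is not convex.

0


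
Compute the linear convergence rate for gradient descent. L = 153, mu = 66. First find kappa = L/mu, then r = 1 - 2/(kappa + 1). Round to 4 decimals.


Step 1: Compute the condition number.
kappa = L/mu = 153/66 = 2.3182
Step 2: Compute the convergence rate.
r = 1 - 2/(kappa + 1) = 1 - 2*mu/(L + mu) = (L - mu)/(L + mu) = 87/219 = 0.3973


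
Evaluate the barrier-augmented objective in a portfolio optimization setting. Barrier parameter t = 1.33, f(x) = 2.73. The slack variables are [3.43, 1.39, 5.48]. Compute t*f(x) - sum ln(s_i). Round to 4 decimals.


Step 1: Compute log-barrier.
ln values: [1.2326, 0.3293, 1.7011]
phi = -(1.2326 + 0.3293 + 1.7011) = -3.263
Step 2: Compute augmented objective.
t*f(x) = 1.33*2.73 = 3.6309
Total = 3.6309 - 3.263 = 0.3679


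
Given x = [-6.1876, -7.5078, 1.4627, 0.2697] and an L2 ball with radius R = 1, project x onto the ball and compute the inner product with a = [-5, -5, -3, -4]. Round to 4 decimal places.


Step 1: Compute ||x|| (intermediates to 6 decimals).
||x|| = sqrt((-6.1876)^2 + (-7.5078)^2 + 1.4627^2 + 0.2697^2) = 9.842037
Step 2: Project.
Since ||x|| > R, scale = R/||x|| = 1/9.842037 = 0.101605, proj(x) = scale * x
proj(x) = [-0.628691, -0.76283, 0.148618, 0.027403]
Step 3: Dot product.
a^T * proj(x) = -5*(-0.628691) - 5*(-0.76283) - 3*0.148618 - 4*0.027403 = 6.4021


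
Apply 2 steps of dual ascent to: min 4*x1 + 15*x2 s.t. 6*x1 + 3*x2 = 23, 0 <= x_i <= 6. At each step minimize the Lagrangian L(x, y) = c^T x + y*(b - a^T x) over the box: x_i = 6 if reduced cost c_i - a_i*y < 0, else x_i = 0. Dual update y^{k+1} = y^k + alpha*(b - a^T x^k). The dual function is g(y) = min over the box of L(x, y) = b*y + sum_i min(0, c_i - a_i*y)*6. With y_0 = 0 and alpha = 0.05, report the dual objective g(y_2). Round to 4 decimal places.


Dual ascent for LP: min 4*x1 + 15*x2, 6*x1 + 3*x2 = 23, 0 <= x_i <= 6
Step 1: y^k = 0.0, reduced costs: (4.0, 15.0)
  x^k = (0.0, 0.0), subgradient = b - a^T x = 23.0
  y^{k+1} = 0.0 + 0.05*23.0 = 1.15
Step 2: y^k = 1.15, reduced costs: (-2.9, 11.55)
  x^k = (6.0, 0.0), subgradient = b - a^T x = -13.0
  y^{k+1} = 1.15 + 0.05*-13.0 = 0.5
Dual objective at y_2 = 0.5: reduced costs (1.0, 13.5), box minimizer x = (0.0, 0.0)
g(y_2) = b*y + (c1 - a1*y)*x1 + (c2 - a2*y)*x2 = 23*0.5 + 1.0*0.0 + 13.5*0.0 = 11.5 + 0.0 + 0.0 = 11.5


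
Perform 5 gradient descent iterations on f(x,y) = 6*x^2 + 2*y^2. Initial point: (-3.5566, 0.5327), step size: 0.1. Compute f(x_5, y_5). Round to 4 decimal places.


Gradient descent on f(x,y) = 6*x^2 + 2*y^2.
Starting point: (-3.5566, 0.5327), alpha = 0.1
Step 1: grad_x = 2*6*-3.5566 = -42.6792, grad_y = 2*2*0.5327 = 2.1308
  x_1 = -3.5566 - 0.1*-42.6792 = 0.7113
  y_1 = 0.5327 - 0.1*2.1308 = 0.3196
Step 2: grad_x = 2*6*0.7113 = 8.5358, grad_y = 2*2*0.3196 = 1.2785
  x_2 = 0.7113 - 0.1*8.5358 = -0.1423
  y_2 = 0.3196 - 0.1*1.2785 = 0.1918
Step 3: grad_x = 2*6*-0.1423 = -1.7072, grad_y = 2*2*0.1918 = 0.7671
  x_3 = -0.1423 - 0.1*-1.7072 = 0.0285
  y_3 = 0.1918 - 0.1*0.7671 = 0.1151
Step 4: grad_x = 2*6*0.0285 = 0.3414, grad_y = 2*2*0.1151 = 0.4603
  x_4 = 0.0285 - 0.1*0.3414 = -0.0057
  y_4 = 0.1151 - 0.1*0.4603 = 0.069
Step 5: grad_x = 2*6*-0.0057 = -0.0683, grad_y = 2*2*0.069 = 0.2762
  x_5 = -0.0057 - 0.1*-0.0683 = 0.0011
  y_5 = 0.069 - 0.1*0.2762 = 0.0414
f(0.0011, 0.0414) = 6*0.0011^2 + 2*0.0414^2 = 0.0034


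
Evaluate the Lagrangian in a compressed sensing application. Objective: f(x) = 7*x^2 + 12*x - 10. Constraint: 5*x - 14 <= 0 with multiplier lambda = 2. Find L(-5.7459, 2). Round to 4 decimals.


Step 1: Evaluate f(x).
f(-5.7459) = 7*(-5.7459)^2 + 12*(-5.7459) - 10 = 152.1568
Step 2: Evaluate g(x).
g(-5.7459) = 5*-5.7459 - 14 = -42.7295
Step 3: Compute Lagrangian.
L = 152.1568 + 2*-42.7295 = 66.6978


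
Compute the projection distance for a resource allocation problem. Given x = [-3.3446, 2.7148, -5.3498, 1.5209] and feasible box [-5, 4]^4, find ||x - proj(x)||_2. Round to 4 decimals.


Project each component onto [-5, 4].
clip(-3.3446) = -3.3446, clip(2.7148) = 2.7148, clip(-5.3498) = -5.0, clip(1.5209) = 1.5209
Projection = [-3.3446, 2.7148, -5.0, 1.5209]
Squared diffs: [0.0, 0.0, 0.1224, 0.0]
Distance = sqrt(0.1224) = 0.3498


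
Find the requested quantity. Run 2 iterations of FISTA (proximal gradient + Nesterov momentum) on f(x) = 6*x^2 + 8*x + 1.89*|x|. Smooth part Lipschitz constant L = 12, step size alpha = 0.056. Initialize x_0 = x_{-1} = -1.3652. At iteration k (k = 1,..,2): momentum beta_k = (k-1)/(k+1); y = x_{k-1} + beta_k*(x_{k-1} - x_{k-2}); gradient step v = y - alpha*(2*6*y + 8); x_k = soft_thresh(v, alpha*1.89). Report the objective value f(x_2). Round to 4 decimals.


FISTA on f(x) = 6*x^2 + 8*x + 1.89*|x|
L = 12, alpha = 0.056
Iteration 1: beta = 0.0, y = -1.3652 + 0.0*(-1.3652 + 1.3652) = -1.3652
  grad(y) = -8.3824, v = y - alpha*grad = -0.8958
  prox(v) = soft_thresh(-0.8958, 0.1058) = -0.7899
Iteration 2: beta = 0.3333, y = -0.7899 + 0.3333*(-0.7899 + 1.3652) = -0.5982
  grad(y) = 0.8217, v = y - alpha*grad = -0.6442
  prox(v) = soft_thresh(-0.6442, 0.1058) = -0.5384
f(x_2) = 6*(-0.5384)^2 + 8*(-0.5384) + 1.89*|-0.5384| = -1.5504


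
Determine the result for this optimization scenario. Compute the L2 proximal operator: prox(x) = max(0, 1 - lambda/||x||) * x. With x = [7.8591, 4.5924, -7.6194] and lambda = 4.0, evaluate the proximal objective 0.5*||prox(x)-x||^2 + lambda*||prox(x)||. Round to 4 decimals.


Step 1: Compute ||x||.
||x|| = 11.8706
Step 2: Compute scaling factor.
scale = max(0, 1 - 4.0/11.8706) = 0.663
Step 3: prox(x) = [5.2108, 3.0449, -5.0519]
||prox(x)|| = 7.8706
Step 4: Proximal objective.
0.5*||prox-x||^2 = 8.0
lambda*||prox|| = 31.4824
Total = 39.4823


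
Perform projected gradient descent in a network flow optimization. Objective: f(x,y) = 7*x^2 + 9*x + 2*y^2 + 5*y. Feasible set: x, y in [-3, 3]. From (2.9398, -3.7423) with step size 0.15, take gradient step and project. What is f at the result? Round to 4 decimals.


Step 1: Compute gradient at (2.9398, -3.7423).
grad_x = 2*7*2.9398 + 9 = 50.1572
grad_y = 2*2*-3.7423 + 5 = -9.9692
Step 2: Gradient step.
x_raw = 2.9398 - 0.15*50.1572 = -4.5838
y_raw = -3.7423 - 0.15*-9.9692 = -2.2469
Step 3: Project onto [-3, 3].
x_proj = clip(-4.5838) = -3.0
y_proj = clip(-2.2469) = -2.2469
Step 4: Evaluate f.
f(-3.0, -2.2469) = 34.8627


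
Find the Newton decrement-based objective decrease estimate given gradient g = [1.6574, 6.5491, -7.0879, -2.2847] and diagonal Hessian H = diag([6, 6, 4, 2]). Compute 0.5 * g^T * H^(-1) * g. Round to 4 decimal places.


Step 1: H is diagonal, so H^(-1) * g = [0.2762, 1.0915, -1.772, -1.1424].
Step 2: g^T H^(-1) g = sum_i g_i^2 / H_ii
  = (1.6574)^2/6 + (6.5491)^2/6 + (-7.0879)^2/4 + (-2.2847)^2/2
  = 0.4578 + 7.1485 + 12.5596 + 2.6099 = 22.7758
Step 3: Objective decrease = 0.5 * g^T H^(-1) g = 11.3879


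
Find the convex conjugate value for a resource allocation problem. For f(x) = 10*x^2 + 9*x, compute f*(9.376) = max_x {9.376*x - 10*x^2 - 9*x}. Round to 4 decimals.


f*(y) = sup_x {y*x - a*x^2 - b*x} = sup_x {(y-b)*x - a*x^2}
FOC: (y - b) - 2a*x = 0 => x* = (y - b)/(2a)
x* = (9.376 - 9)/(2*10) = 0.0188
f*(9.376) = (y-b)^2/(4a) = (9.376 - 9)^2/(4*10)
= 0.1414/40 = 0.0035


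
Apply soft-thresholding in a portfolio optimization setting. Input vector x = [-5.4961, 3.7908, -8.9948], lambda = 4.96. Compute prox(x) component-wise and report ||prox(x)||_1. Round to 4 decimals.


Soft-thresholding with lambda = 4.96:
prox(-5.4961) = sign(-5.4961)*max(|-5.4961| - 4.96, 0) = -0.5361
prox(3.7908) = sign(3.7908)*max(|3.7908| - 4.96, 0) = 0.0
prox(-8.9948) = sign(-8.9948)*max(|-8.9948| - 4.96, 0) = -4.0348
prox(x) = [-0.5361, 0.0, -4.0348]
||prox(x)||_1 = 0.5361 + 0.0 + 4.0348 = 4.5709


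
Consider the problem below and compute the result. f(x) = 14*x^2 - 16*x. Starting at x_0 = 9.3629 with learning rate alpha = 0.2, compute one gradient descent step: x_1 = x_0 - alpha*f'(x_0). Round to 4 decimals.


We compute the gradient at x_0 and apply the update.
f'(x) = 28*x - 16
f'(9.3629) = 28*9.3629 - 16 = 246.1612
x_1 = 9.3629 - 0.2*246.1612 = -39.8693


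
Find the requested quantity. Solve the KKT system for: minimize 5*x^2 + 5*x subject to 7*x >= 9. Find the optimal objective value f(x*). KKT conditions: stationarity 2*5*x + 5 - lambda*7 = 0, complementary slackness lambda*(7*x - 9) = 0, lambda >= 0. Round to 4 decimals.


Step 1: Try lambda = 0 (constraint inactive).
x_unc = -5/(2*5) = -0.5
Check: 7*-0.5 = -3.5 < 9 -- violated!
Step 2: Constraint must be active: 7*x = 9
x* = 9/7 = 1.2857 (rounded; the exact value 9/7 is used below)
lambda = (2*5*(9/7) + 5)/7 = 2.551
Step 3: Compute optimal value.
f(x*) = 5*(9/7)^2 + 5*(9/7) = 14.6939


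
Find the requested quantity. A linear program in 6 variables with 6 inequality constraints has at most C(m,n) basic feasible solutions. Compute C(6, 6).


Each vertex corresponds to some choice of n active constraints out of m, so the number of vertices is at most C(m, n) = m! / (n!(m-n)!).
m = 6, n = 6
Numerator: 6 * 5 * 4 * 3 * 2 * 1
Denominator: 6! = 720
C(6, 6) = 1


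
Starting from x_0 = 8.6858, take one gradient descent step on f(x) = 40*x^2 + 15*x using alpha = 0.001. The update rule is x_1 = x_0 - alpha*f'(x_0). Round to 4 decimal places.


We compute the gradient at x_0 and apply the update.
f'(x) = 80*x + 15
f'(8.6858) = 80*8.6858 + 15 = 709.864
x_1 = 8.6858 - 0.001*709.864 = 7.9759


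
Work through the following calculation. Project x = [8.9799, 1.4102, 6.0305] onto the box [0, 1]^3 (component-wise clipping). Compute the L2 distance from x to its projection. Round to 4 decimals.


Project each component onto [0, 1].
clip(8.9799) = 1.0, clip(1.4102) = 1.0, clip(6.0305) = 1.0
Projection = [1.0, 1.0, 1.0]
Squared diffs: [63.6788, 0.1683, 25.3059]
Distance = sqrt(89.153) = 9.4421


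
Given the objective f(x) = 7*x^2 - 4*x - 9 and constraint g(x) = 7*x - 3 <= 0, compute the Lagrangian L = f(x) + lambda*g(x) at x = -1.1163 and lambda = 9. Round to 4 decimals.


Step 1: Evaluate f(x).
f(-1.1163) = 7*(-1.1163)^2 - 4*(-1.1163) - 9 = 4.1881
Step 2: Evaluate g(x).
g(-1.1163) = 7*-1.1163 - 3 = -10.8141
Step 3: Compute Lagrangian.
L = 4.1881 + 9*-10.8141 = -93.1388


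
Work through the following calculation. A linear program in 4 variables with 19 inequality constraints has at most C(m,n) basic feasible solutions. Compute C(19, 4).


Each vertex corresponds to some choice of n active constraints out of m, so the number of vertices is at most C(m, n) = m! / (n!(m-n)!).
m = 19, n = 4
Numerator: 19 * 18 * 17 * 16
Denominator: 4! = 24
C(19, 4) = 3876


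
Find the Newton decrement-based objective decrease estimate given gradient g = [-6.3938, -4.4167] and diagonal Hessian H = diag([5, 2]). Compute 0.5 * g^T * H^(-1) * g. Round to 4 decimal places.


Step 1: H is diagonal, so H^(-1) * g = [-1.2788, -2.2084].
Step 2: g^T H^(-1) g = sum_i g_i^2 / H_ii
  = (-6.3938)^2/5 + (-4.4167)^2/2
  = 8.1761 + 9.7536 = 17.9298
Step 3: Objective decrease = 0.5 * g^T H^(-1) g = 8.9649


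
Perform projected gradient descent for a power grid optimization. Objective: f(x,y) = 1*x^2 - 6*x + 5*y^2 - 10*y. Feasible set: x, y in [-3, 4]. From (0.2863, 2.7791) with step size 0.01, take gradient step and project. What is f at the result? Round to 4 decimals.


Step 1: Compute gradient at (0.2863, 2.7791).
grad_x = 2*1*0.2863 - 6 = -5.4274
grad_y = 2*5*2.7791 - 10 = 17.791
Step 2: Gradient step.
x_raw = 0.2863 - 0.01*-5.4274 = 0.3406
y_raw = 2.7791 - 0.01*17.791 = 2.6012
Step 3: Project onto [-3, 4].
x_proj = clip(0.3406) = 0.3406
y_proj = clip(2.6012) = 2.6012
Step 4: Evaluate f.
f(0.3406, 2.6012) = 5.8916


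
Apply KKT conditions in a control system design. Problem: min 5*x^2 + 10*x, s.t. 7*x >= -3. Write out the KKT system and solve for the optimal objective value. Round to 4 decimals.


Step 1: Try lambda = 0 (constraint inactive).
x_unc = -10/(2*5) = -1.0
Check: 7*-1.0 = -7.0 < -3 -- violated!
Step 2: Constraint must be active: 7*x = -3
x* = -3/7 = -0.4286 (rounded; the exact value -3/7 is used below)
lambda = (2*5*(-3/7) + 10)/7 = 0.8163
Step 3: Compute optimal value.
f(x*) = 5*(-3/7)^2 + 10*(-3/7) = -3.3673


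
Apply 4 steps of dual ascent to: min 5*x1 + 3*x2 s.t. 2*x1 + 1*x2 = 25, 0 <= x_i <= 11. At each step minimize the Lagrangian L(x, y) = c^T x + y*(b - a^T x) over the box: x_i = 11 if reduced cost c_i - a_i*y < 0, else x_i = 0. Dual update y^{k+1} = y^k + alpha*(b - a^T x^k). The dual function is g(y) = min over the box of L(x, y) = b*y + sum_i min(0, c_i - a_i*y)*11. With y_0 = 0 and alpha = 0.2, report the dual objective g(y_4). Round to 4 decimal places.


Dual ascent for LP: min 5*x1 + 3*x2, 2*x1 + 1*x2 = 25, 0 <= x_i <= 11
Step 1: y^k = 0.0, reduced costs: (5.0, 3.0)
  x^k = (0.0, 0.0), subgradient = b - a^T x = 25.0
  y^{k+1} = 0.0 + 0.2*25.0 = 5.0
Step 2: y^k = 5.0, reduced costs: (-5.0, -2.0)
  x^k = (11.0, 11.0), subgradient = b - a^T x = -8.0
  y^{k+1} = 5.0 + 0.2*-8.0 = 3.4
Step 3: y^k = 3.4, reduced costs: (-1.8, -0.4)
  x^k = (11.0, 11.0), subgradient = b - a^T x = -8.0
  y^{k+1} = 3.4 + 0.2*-8.0 = 1.8
Step 4: y^k = 1.8, reduced costs: (1.4, 1.2)
  x^k = (0.0, 0.0), subgradient = b - a^T x = 25.0
  y^{k+1} = 1.8 + 0.2*25.0 = 6.8
Dual objective at y_4 = 6.8: reduced costs (-8.6, -3.8), box minimizer x = (11.0, 11.0)
g(y_4) = b*y + (c1 - a1*y)*x1 + (c2 - a2*y)*x2 = 25*6.8 + (-8.6)*11.0 + (-3.8)*11.0 = 170.0 - 94.6 - 41.8 = 33.6


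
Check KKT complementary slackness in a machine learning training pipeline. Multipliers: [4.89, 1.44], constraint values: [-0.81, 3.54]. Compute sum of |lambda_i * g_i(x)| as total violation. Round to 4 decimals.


KKT complementary slackness check:
lambda_1 * g_1 = 4.89 * -0.81 = -3.9609
lambda_2 * g_2 = 1.44 * 3.54 = 5.0976
Total violation = 3.9609 + 5.0976 = 9.0585


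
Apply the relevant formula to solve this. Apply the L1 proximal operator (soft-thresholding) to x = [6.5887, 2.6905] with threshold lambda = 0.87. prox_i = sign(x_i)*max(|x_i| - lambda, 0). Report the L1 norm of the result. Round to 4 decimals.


Soft-thresholding with lambda = 0.87:
prox(6.5887) = sign(6.5887)*max(|6.5887| - 0.87, 0) = 5.7187
prox(2.6905) = sign(2.6905)*max(|2.6905| - 0.87, 0) = 1.8205
prox(x) = [5.7187, 1.8205]
||prox(x)||_1 = 5.7187 + 1.8205 = 7.5392


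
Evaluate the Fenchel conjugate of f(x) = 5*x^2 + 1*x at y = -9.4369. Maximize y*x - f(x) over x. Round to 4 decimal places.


f*(y) = sup_x {y*x - a*x^2 - b*x} = sup_x {(y-b)*x - a*x^2}
FOC: (y - b) - 2a*x = 0 => x* = (y - b)/(2a)
x* = (-9.4369 - 1)/(2*5) = -1.0437
f*(-9.4369) = (y-b)^2/(4a) = (-9.4369 - 1)^2/(4*5)
= 108.9289/20 = 5.4464


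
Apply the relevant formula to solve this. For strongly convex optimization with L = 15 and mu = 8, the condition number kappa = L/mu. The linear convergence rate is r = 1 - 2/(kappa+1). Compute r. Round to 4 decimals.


Step 1: Compute the condition number.
kappa = L/mu = 15/8 = 1.875
Step 2: Compute the convergence rate.
r = 1 - 2/(kappa + 1) = 1 - 2*mu/(L + mu) = (L - mu)/(L + mu) = 7/23 = 0.3043


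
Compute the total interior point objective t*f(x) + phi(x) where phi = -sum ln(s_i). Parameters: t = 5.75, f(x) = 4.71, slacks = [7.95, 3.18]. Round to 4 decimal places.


Step 1: Compute log-barrier.
ln values: [2.0732, 1.1569]
phi = -(2.0732 + 1.1569) = -3.2301
Step 2: Compute augmented objective.
t*f(x) = 5.75*4.71 = 27.0825
Total = 27.0825 - 3.2301 = 23.8524


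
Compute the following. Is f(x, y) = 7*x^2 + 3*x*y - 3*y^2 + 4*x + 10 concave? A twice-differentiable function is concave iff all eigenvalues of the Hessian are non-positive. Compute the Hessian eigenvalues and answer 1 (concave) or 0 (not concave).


The Hessian of f(x,y) = 7*x^2 + 3*x*y - 3*y^2 + 4*x + 10 is:
H = [[14, 3], [3, -6]]
Trace = 14 - 6 = 8
Determinant = 14*-6 - (3)^2 = -93
Discriminant = (8)^2 - 4*-93 = 436.0
Eigenvalues: lambda_1 = -6.4403, lambda_2 = 14.4403
The function is not concave.

0


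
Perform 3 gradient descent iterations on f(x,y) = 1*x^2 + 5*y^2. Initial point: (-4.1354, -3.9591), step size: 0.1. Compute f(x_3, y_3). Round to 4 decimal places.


Gradient descent on f(x,y) = 1*x^2 + 5*y^2.
Starting point: (-4.1354, -3.9591), alpha = 0.1
Step 1: grad_x = 2*1*-4.1354 = -8.2708, grad_y = 2*5*-3.9591 = -39.591
  x_1 = -4.1354 - 0.1*-8.2708 = -3.3083
  y_1 = -3.9591 - 0.1*-39.591 = 0.0
Step 2: grad_x = 2*1*-3.3083 = -6.6166, grad_y = 2*5*0.0 = 0.0
  x_2 = -3.3083 - 0.1*-6.6166 = -2.6467
  y_2 = 0.0 - 0.1*0.0 = 0.0
Step 3: grad_x = 2*1*-2.6467 = -5.2933, grad_y = 2*5*0.0 = 0.0
  x_3 = -2.6467 - 0.1*-5.2933 = -2.1173
  y_3 = 0.0 - 0.1*0.0 = 0.0
f(-2.1173, 0.0) = 1*(-2.1173)^2 + 5*0.0^2 = 4.4831


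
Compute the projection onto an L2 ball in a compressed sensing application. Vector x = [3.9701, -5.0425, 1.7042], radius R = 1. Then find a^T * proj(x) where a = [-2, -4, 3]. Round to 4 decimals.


Step 1: Compute ||x|| (intermediates to 6 decimals).
||x|| = sqrt(3.9701^2 + (-5.0425)^2 + 1.7042^2) = 6.640241
Step 2: Project.
Since ||x|| > R, scale = R/||x|| = 1/6.640241 = 0.150597, proj(x) = scale * x
proj(x) = [0.597885, -0.759385, 0.256647]
Step 3: Dot product.
a^T * proj(x) = -2*0.597885 - 4*(-0.759385) + 3*0.256647 = 2.6117


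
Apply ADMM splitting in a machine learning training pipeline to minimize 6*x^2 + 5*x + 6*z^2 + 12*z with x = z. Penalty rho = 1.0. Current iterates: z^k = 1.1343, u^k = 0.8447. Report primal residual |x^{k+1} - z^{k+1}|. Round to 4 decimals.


ADMM iteration with rho = 1.0, z^k = 1.1343, u^k = 0.8447
Step 1: x-update.
Minimize 6*x^2 + 5*x + (1.0/2)*(x - 1.1343 + 0.8447)^2
FOC: (2*6 + 1.0)*x = -5 + 1.0*(1.1343 - 0.8447)
x^{k+1} = -0.3623
Step 2: z-update.
Minimize 6*z^2 + 12*z + (1.0/2)*(-0.3623 - z + 0.8447)^2
FOC: (2*6 + 1.0)*z = -12 + 1.0*(-0.3623 + 0.8447)
z^{k+1} = -0.886
Step 3: u-update.
u^{k+1} = 0.8447 - 0.3623 + 0.886 = 1.3683
Step 4: Primal residual = |-0.3623 + 0.886| = 0.5236


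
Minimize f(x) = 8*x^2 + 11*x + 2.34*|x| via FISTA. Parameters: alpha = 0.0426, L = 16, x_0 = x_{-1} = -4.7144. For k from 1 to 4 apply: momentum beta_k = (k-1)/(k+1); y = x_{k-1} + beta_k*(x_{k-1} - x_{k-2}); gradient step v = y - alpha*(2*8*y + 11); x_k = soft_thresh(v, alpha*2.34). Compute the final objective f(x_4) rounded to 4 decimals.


FISTA on f(x) = 8*x^2 + 11*x + 2.34*|x|
L = 16, alpha = 0.0426
Iteration 1: beta = 0.0, y = -4.7144 + 0.0*(-4.7144 + 4.7144) = -4.7144
  grad(y) = -64.4304, v = y - alpha*grad = -1.9697
  prox(v) = soft_thresh(-1.9697, 0.0997) = -1.87
Iteration 2: beta = 0.3333, y = -1.87 + 0.3333*(-1.87 + 4.7144) = -0.9218
  grad(y) = -3.7495, v = y - alpha*grad = -0.7621
  prox(v) = soft_thresh(-0.7621, 0.0997) = -0.6624
Iteration 3: beta = 0.5, y = -0.6624 + 0.5*(-0.6624 + 1.87) = -0.0587
  grad(y) = 10.0615, v = y - alpha*grad = -0.4873
  prox(v) = soft_thresh(-0.4873, 0.0997) = -0.3876
Iteration 4: beta = 0.6, y = -0.3876 + 0.6*(-0.3876 + 0.6624) = -0.2227
  grad(y) = 7.437, v = y - alpha*grad = -0.5395
  prox(v) = soft_thresh(-0.5395, 0.0997) = -0.4398
f(x_4) = 8*(-0.4398)^2 + 11*(-0.4398) + 2.34*|-0.4398| = -2.2613


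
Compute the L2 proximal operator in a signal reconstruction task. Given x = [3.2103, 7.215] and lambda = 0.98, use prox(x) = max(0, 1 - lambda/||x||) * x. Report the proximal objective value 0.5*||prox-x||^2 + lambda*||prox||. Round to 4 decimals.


Step 1: Compute ||x||.
||x|| = 7.897
Step 2: Compute scaling factor.
scale = max(0, 1 - 0.98/7.897) = 0.8759
Step 3: prox(x) = [2.8119, 6.3196]
||prox(x)|| = 6.917
Step 4: Proximal objective.
0.5*||prox-x||^2 = 0.4802
lambda*||prox|| = 6.7787
Total = 7.2588


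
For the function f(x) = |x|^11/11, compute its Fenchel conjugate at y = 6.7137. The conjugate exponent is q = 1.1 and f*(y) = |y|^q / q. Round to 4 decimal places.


The conjugate exponent q satisfies 1/p + 1/q = 1.
p = 11, so q = 11/(11 - 1) = 1.1
|y|^q = 6.7137^1.1 = 8.1219
f*(6.7137) = 8.1219 / 1.1 = 7.3836


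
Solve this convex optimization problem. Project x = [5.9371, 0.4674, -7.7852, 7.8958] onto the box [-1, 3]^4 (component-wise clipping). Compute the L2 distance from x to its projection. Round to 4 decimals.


Project each component onto [-1, 3].
clip(5.9371) = 3.0, clip(0.4674) = 0.4674, clip(-7.7852) = -1.0, clip(7.8958) = 3.0
Projection = [3.0, 0.4674, -1.0, 3.0]
Squared diffs: [8.6266, 0.0, 46.0389, 23.9689]
Distance = sqrt(78.6344) = 8.8676


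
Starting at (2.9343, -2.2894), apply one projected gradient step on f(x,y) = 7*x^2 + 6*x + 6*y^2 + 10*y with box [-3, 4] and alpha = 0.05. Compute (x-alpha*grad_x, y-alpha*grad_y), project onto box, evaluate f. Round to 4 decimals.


Step 1: Compute gradient at (2.9343, -2.2894).
grad_x = 2*7*2.9343 + 6 = 47.0802
grad_y = 2*6*-2.2894 + 10 = -17.4728
Step 2: Gradient step.
x_raw = 2.9343 - 0.05*47.0802 = 0.5803
y_raw = -2.2894 - 0.05*-17.4728 = -1.4158
Step 3: Project onto [-3, 4].
x_proj = clip(0.5803) = 0.5803
y_proj = clip(-1.4158) = -1.4158
Step 4: Evaluate f.
f(0.5803, -1.4158) = 3.7076


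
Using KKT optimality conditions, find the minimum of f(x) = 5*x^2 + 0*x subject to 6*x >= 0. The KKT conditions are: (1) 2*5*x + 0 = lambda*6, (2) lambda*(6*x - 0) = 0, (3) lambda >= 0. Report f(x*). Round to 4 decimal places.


Step 1: Try lambda = 0 (constraint inactive).
Stationarity: 2*5*x + 0 = 0
x* = 0/(2*5) = 0.0
Check constraint: 6*0.0 = 0.0 >= 0 -- satisfied.
Step 2: Compute optimal value.
f(x*) = 5*0.0^2 + 0*0.0 = 0.0


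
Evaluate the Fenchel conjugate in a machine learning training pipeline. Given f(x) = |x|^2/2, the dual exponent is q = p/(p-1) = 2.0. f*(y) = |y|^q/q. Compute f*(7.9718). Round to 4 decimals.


The conjugate exponent q satisfies 1/p + 1/q = 1.
p = 2, so q = 2/(2 - 1) = 2.0
|y|^q = 7.9718^2.0 = 63.5496
f*(7.9718) = 63.5496 / 2.0 = 31.7748


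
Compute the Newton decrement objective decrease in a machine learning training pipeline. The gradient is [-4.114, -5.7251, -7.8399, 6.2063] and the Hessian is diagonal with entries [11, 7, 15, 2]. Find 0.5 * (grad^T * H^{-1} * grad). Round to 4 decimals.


Step 1: H is diagonal, so H^(-1) * g = [-0.374, -0.8179, -0.5227, 3.1032].
Step 2: g^T H^(-1) g = sum_i g_i^2 / H_ii
  = (-4.114)^2/11 + (-5.7251)^2/7 + (-7.8399)^2/15 + (6.2063)^2/2
  = 1.5386 + 4.6824 + 4.0976 + 19.2591 = 29.5777
Step 3: Objective decrease = 0.5 * g^T H^(-1) g = 14.7889


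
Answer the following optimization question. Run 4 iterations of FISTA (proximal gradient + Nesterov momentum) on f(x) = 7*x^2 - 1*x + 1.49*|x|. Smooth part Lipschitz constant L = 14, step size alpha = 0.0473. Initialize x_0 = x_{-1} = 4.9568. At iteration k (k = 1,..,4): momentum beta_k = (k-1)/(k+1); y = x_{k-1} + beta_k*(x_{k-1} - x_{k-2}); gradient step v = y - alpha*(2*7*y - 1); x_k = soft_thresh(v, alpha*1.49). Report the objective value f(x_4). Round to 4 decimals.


FISTA on f(x) = 7*x^2 - 1*x + 1.49*|x|
L = 14, alpha = 0.0473
Iteration 1: beta = 0.0, y = 4.9568 + 0.0*(4.9568 - 4.9568) = 4.9568
  grad(y) = 68.3952, v = y - alpha*grad = 1.7217
  prox(v) = soft_thresh(1.7217, 0.0705) = 1.6512
Iteration 2: beta = 0.3333, y = 1.6512 + 0.3333*(1.6512 - 4.9568) = 0.5494
  grad(y) = 6.6912, v = y - alpha*grad = 0.2329
  prox(v) = soft_thresh(0.2329, 0.0705) = 0.1624
Iteration 3: beta = 0.5, y = 0.1624 + 0.5*(0.1624 - 1.6512) = -0.582
  grad(y) = -9.1482, v = y - alpha*grad = -0.1493
  prox(v) = soft_thresh(-0.1493, 0.0705) = -0.0788
Iteration 4: beta = 0.6, y = -0.0788 + 0.6*(-0.0788 - 0.1624) = -0.2236
  grad(y) = -4.1299, v = y - alpha*grad = -0.0282
  prox(v) = soft_thresh(-0.0282, 0.0705) = 0.0
f(x_4) = 7*0.0^2 - 1*0.0 + 1.49*|0.0| = 0.0


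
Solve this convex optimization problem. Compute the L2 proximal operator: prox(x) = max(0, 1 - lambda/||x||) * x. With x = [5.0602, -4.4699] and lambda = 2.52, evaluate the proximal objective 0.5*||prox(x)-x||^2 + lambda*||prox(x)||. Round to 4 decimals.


Step 1: Compute ||x||.
||x|| = 6.7517
Step 2: Compute scaling factor.
scale = max(0, 1 - 2.52/6.7517) = 0.6268
Step 3: prox(x) = [3.1715, -2.8016]
||prox(x)|| = 4.2317
Step 4: Proximal objective.
0.5*||prox-x||^2 = 3.1752
lambda*||prox|| = 10.6639
Total = 13.8391


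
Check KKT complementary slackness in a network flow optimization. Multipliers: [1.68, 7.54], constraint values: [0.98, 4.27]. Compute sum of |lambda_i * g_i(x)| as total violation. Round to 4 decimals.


KKT complementary slackness check:
lambda_1 * g_1 = 1.68 * 0.98 = 1.6464
lambda_2 * g_2 = 7.54 * 4.27 = 32.1958
Total violation = 1.6464 + 32.1958 = 33.8422


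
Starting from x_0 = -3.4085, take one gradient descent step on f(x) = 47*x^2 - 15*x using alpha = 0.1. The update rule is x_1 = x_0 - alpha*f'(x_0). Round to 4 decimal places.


We compute the gradient at x_0 and apply the update.
f'(x) = 94*x - 15
f'(-3.4085) = 94*-3.4085 - 15 = -335.399
x_1 = -3.4085 - 0.1*-335.399 = 30.1314


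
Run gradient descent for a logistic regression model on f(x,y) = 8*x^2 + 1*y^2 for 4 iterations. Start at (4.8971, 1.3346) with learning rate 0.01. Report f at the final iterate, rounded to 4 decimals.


Gradient descent on f(x,y) = 8*x^2 + 1*y^2.
Starting point: (4.8971, 1.3346), alpha = 0.01
Step 1: grad_x = 2*8*4.8971 = 78.3536, grad_y = 2*1*1.3346 = 2.6692
  x_1 = 4.8971 - 0.01*78.3536 = 4.1136
  y_1 = 1.3346 - 0.01*2.6692 = 1.3079
Step 2: grad_x = 2*8*4.1136 = 65.817, grad_y = 2*1*1.3079 = 2.6158
  x_2 = 4.1136 - 0.01*65.817 = 3.4554
  y_2 = 1.3079 - 0.01*2.6158 = 1.2817
Step 3: grad_x = 2*8*3.4554 = 55.2863, grad_y = 2*1*1.2817 = 2.5635
  x_3 = 3.4554 - 0.01*55.2863 = 2.9025
  y_3 = 1.2817 - 0.01*2.5635 = 1.2561
Step 4: grad_x = 2*8*2.9025 = 46.4405, grad_y = 2*1*1.2561 = 2.5122
  x_4 = 2.9025 - 0.01*46.4405 = 2.4381
  y_4 = 1.2561 - 0.01*2.5122 = 1.231
f(2.4381, 1.231) = 8*2.4381^2 + 1*1.231^2 = 49.071


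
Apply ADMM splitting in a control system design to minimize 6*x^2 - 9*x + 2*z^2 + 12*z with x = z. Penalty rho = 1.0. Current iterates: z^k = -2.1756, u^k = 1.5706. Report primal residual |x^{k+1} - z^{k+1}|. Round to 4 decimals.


ADMM iteration with rho = 1.0, z^k = -2.1756, u^k = 1.5706
Step 1: x-update.
Minimize 6*x^2 - 9*x + (1.0/2)*(x + 2.1756 + 1.5706)^2
FOC: (2*6 + 1.0)*x = 9 + 1.0*(-2.1756 - 1.5706)
x^{k+1} = 0.4041
Step 2: z-update.
Minimize 2*z^2 + 12*z + (1.0/2)*(0.4041 - z + 1.5706)^2
FOC: (2*2 + 1.0)*z = -12 + 1.0*(0.4041 + 1.5706)
z^{k+1} = -2.0051
Step 3: u-update.
u^{k+1} = 1.5706 + 0.4041 + 2.0051 = 3.9798
Step 4: Primal residual = |0.4041 + 2.0051| = 2.4092


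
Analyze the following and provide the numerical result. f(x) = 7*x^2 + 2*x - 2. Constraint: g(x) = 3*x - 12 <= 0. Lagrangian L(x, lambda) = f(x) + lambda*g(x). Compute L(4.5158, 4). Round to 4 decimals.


Step 1: Evaluate f(x).
f(4.5158) = 7*4.5158^2 + 2*4.5158 - 2 = 149.7787
Step 2: Evaluate g(x).
g(4.5158) = 3*4.5158 - 12 = 1.5474
Step 3: Compute Lagrangian.
L = 149.7787 + 4*1.5474 = 155.9683


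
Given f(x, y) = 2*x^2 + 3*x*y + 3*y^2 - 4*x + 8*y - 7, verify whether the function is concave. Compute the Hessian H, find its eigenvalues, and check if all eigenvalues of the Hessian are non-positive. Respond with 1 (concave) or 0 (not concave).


The Hessian of f(x,y) = 2*x^2 + 3*x*y + 3*y^2 - 4*x + 8*y - 7 is:
H = [[4, 3], [3, 6]]
Trace = 4 + 6 = 10
Determinant = 4*6 - (3)^2 = 15
Discriminant = (10)^2 - 4*15 = 40.0
Eigenvalues: lambda_1 = 1.8377, lambda_2 = 8.1623
The function is not concave.

0


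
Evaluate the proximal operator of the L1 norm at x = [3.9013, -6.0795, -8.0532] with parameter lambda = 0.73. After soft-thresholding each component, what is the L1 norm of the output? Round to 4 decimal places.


Soft-thresholding with lambda = 0.73:
prox(3.9013) = sign(3.9013)*max(|3.9013| - 0.73, 0) = 3.1713
prox(-6.0795) = sign(-6.0795)*max(|-6.0795| - 0.73, 0) = -5.3495
prox(-8.0532) = sign(-8.0532)*max(|-8.0532| - 0.73, 0) = -7.3232
prox(x) = [3.1713, -5.3495, -7.3232]
||prox(x)||_1 = 3.1713 + 5.3495 + 7.3232 = 15.844


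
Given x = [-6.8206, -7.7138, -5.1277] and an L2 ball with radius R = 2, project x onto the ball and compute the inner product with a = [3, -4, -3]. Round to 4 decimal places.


Step 1: Compute ||x|| (intermediates to 6 decimals).
||x|| = sqrt((-6.8206)^2 + (-7.7138)^2 + (-5.1277)^2) = 11.502895
Step 2: Project.
Since ||x|| > R, scale = R/||x|| = 2/11.502895 = 0.173869, proj(x) = scale * x
proj(x) = [-1.185891, -1.341191, -0.891548]
Step 3: Dot product.
a^T * proj(x) = 3*(-1.185891) - 4*(-1.341191) - 3*(-0.891548) = 4.4817


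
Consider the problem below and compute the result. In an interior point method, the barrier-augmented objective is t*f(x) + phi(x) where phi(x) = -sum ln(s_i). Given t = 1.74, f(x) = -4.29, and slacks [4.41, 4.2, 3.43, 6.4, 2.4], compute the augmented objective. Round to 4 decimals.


Step 1: Compute log-barrier.
ln values: [1.4839, 1.4351, 1.2326, 1.8563, 0.8755]
phi = -(1.4839 + 1.4351 + 1.2326 + 1.8563 + 0.8755) = -6.8833
Step 2: Compute augmented objective.
t*f(x) = 1.74*-4.29 = -7.4646
Total = -7.4646 - 6.8833 = -14.3479


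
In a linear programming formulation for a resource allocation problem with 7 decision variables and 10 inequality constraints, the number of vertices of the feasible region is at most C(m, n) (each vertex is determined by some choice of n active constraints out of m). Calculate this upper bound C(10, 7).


Each vertex corresponds to some choice of n active constraints out of m, so the number of vertices is at most C(m, n) = m! / (n!(m-n)!).
m = 10, n = 7
Numerator: 10 * 9 * 8 * 7 * 6 * 5 * 4
Denominator: 7! = 5040
C(10, 7) = 120


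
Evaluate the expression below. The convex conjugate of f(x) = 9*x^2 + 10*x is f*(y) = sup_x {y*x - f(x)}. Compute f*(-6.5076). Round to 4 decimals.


f*(y) = sup_x {y*x - a*x^2 - b*x} = sup_x {(y-b)*x - a*x^2}
FOC: (y - b) - 2a*x = 0 => x* = (y - b)/(2a)
x* = (-6.5076 - 10)/(2*9) = -0.9171
f*(-6.5076) = (y-b)^2/(4a) = (-6.5076 - 10)^2/(4*9)
= 272.5009/36 = 7.5695


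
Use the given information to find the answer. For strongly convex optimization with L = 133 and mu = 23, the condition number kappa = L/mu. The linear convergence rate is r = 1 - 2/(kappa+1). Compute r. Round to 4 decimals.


Step 1: Compute the condition number.
kappa = L/mu = 133/23 = 5.7826
Step 2: Compute the convergence rate.
r = 1 - 2/(kappa + 1) = 1 - 2*mu/(L + mu) = (L - mu)/(L + mu) = 110/156 = 0.7051


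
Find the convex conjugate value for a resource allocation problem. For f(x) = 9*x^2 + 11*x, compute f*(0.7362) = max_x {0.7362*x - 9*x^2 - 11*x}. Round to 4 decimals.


f*(y) = sup_x {y*x - a*x^2 - b*x} = sup_x {(y-b)*x - a*x^2}
FOC: (y - b) - 2a*x = 0 => x* = (y - b)/(2a)
x* = (0.7362 - 11)/(2*9) = -0.5702
f*(0.7362) = (y-b)^2/(4a) = (0.7362 - 11)^2/(4*9)
= 105.3456/36 = 2.9263


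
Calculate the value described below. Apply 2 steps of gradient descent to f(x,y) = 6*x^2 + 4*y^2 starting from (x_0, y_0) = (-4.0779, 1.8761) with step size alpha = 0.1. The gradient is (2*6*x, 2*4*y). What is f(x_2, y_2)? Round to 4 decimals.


Gradient descent on f(x,y) = 6*x^2 + 4*y^2.
Starting point: (-4.0779, 1.8761), alpha = 0.1
Step 1: grad_x = 2*6*-4.0779 = -48.9348, grad_y = 2*4*1.8761 = 15.0088
  x_1 = -4.0779 - 0.1*-48.9348 = 0.8156
  y_1 = 1.8761 - 0.1*15.0088 = 0.3752
Step 2: grad_x = 2*6*0.8156 = 9.787, grad_y = 2*4*0.3752 = 3.0018
  x_2 = 0.8156 - 0.1*9.787 = -0.1631
  y_2 = 0.3752 - 0.1*3.0018 = 0.075
f(-0.1631, 0.075) = 6*(-0.1631)^2 + 4*0.075^2 = 0.1822


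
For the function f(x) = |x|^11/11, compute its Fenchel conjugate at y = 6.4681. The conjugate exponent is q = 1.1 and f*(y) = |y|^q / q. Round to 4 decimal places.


The conjugate exponent q satisfies 1/p + 1/q = 1.
p = 11, so q = 11/(11 - 1) = 1.1
|y|^q = 6.4681^1.1 = 7.7957
f*(6.4681) = 7.7957 / 1.1 = 7.087


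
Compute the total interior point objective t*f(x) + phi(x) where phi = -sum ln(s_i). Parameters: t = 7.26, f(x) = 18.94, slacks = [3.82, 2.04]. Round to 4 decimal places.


Step 1: Compute log-barrier.
ln values: [1.3403, 0.7129]
phi = -(1.3403 + 0.7129) = -2.0532
Step 2: Compute augmented objective.
t*f(x) = 7.26*18.94 = 137.5044
Total = 137.5044 - 2.0532 = 135.4512


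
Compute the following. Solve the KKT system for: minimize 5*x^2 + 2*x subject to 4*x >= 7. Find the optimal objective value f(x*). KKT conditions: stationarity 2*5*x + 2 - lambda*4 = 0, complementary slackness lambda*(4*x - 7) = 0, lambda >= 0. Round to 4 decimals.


Step 1: Try lambda = 0 (constraint inactive).
x_unc = -2/(2*5) = -0.2
Check: 4*-0.2 = -0.8 < 7 -- violated!
Step 2: Constraint must be active: 4*x = 7
x* = 7/4 = 1.75
lambda = (2*5*1.75 + 2)/4 = 4.875
Step 3: Compute optimal value.
f(x*) = 5*1.75^2 + 2*1.75 = 18.8125


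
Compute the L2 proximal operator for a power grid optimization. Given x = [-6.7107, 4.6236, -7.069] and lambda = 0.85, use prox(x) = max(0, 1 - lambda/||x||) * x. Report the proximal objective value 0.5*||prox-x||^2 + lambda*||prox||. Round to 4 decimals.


Step 1: Compute ||x||.
||x|| = 10.788
Step 2: Compute scaling factor.
scale = max(0, 1 - 0.85/10.788) = 0.9212
Step 3: prox(x) = [-6.182, 4.2593, -6.512]
||prox(x)|| = 9.938
Step 4: Proximal objective.
0.5*||prox-x||^2 = 0.3613
lambda*||prox|| = 8.4473
Total = 8.8086


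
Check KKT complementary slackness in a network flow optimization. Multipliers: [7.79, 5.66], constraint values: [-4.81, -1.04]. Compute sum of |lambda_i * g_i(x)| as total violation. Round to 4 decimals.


KKT complementary slackness check:
lambda_1 * g_1 = 7.79 * -4.81 = -37.4699
lambda_2 * g_2 = 5.66 * -1.04 = -5.8864
Total violation = 37.4699 + 5.8864 = 43.3563


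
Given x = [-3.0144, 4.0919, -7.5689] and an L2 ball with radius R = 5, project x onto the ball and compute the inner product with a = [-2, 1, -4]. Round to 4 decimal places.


Step 1: Compute ||x|| (intermediates to 6 decimals).
||x|| = sqrt((-3.0144)^2 + 4.0919^2 + (-7.5689)^2) = 9.116935
Step 2: Project.
Since ||x|| > R, scale = R/||x|| = 5/9.116935 = 0.54843, proj(x) = scale * x
proj(x) = [-1.653187, 2.244121, -4.151012]
Step 3: Dot product.
a^T * proj(x) = -2*(-1.653187) + 1*2.244121 - 4*(-4.151012) = 22.1545


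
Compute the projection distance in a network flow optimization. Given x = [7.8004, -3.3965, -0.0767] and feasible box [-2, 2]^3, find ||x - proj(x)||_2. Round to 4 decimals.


Project each component onto [-2, 2].
clip(7.8004) = 2.0, clip(-3.3965) = -2.0, clip(-0.0767) = -0.0767
Projection = [2.0, -2.0, -0.0767]
Squared diffs: [33.6446, 1.9502, 0.0]
Distance = sqrt(35.5948) = 5.9661


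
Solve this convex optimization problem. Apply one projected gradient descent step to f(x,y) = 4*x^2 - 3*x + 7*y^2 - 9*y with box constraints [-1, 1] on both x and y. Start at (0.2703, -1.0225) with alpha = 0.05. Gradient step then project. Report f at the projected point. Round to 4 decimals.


Step 1: Compute gradient at (0.2703, -1.0225).
grad_x = 2*4*0.2703 - 3 = -0.8376
grad_y = 2*7*-1.0225 - 9 = -23.315
Step 2: Gradient step.
x_raw = 0.2703 - 0.05*-0.8376 = 0.3122
y_raw = -1.0225 - 0.05*-23.315 = 0.1433
Step 3: Project onto [-1, 1].
x_proj = clip(0.3122) = 0.3122
y_proj = clip(0.1433) = 0.1433
Step 4: Evaluate f.
f(0.3122, 0.1433) = -1.6923


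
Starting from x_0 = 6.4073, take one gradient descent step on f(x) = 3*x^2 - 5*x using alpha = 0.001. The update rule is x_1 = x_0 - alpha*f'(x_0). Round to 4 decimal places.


We compute the gradient at x_0 and apply the update.
f'(x) = 6*x - 5
f'(6.4073) = 6*6.4073 - 5 = 33.4438
x_1 = 6.4073 - 0.001*33.4438 = 6.3739


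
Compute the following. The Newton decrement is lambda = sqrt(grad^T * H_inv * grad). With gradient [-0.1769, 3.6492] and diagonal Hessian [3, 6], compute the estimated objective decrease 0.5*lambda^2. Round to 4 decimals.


Step 1: H is diagonal, so H^(-1) * g = [-0.059, 0.6082].
Step 2: g^T H^(-1) g = sum_i g_i^2 / H_ii
  = (-0.1769)^2/3 + (3.6492)^2/6
  = 0.0104 + 2.2194 = 2.2299
Step 3: Objective decrease = 0.5 * g^T H^(-1) g = 1.1149


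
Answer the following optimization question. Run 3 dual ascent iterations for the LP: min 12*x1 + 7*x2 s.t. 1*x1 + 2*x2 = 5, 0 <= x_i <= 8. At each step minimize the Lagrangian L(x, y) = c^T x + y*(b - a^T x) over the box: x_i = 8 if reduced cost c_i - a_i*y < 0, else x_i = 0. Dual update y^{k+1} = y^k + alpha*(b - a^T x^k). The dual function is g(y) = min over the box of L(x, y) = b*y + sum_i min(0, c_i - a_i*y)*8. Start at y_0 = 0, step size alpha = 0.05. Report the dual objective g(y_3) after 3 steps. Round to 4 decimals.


Dual ascent for LP: min 12*x1 + 7*x2, 1*x1 + 2*x2 = 5, 0 <= x_i <= 8
Step 1: y^k = 0.0, reduced costs: (12.0, 7.0)
  x^k = (0.0, 0.0), subgradient = b - a^T x = 5.0
  y^{k+1} = 0.0 + 0.05*5.0 = 0.25
Step 2: y^k = 0.25, reduced costs: (11.75, 6.5)
  x^k = (0.0, 0.0), subgradient = b - a^T x = 5.0
  y^{k+1} = 0.25 + 0.05*5.0 = 0.5
Step 3: y^k = 0.5, reduced costs: (11.5, 6.0)
  x^k = (0.0, 0.0), subgradient = b - a^T x = 5.0
  y^{k+1} = 0.5 + 0.05*5.0 = 0.75
Dual objective at y_3 = 0.75: reduced costs (11.25, 5.5), box minimizer x = (0.0, 0.0)
g(y_3) = b*y + (c1 - a1*y)*x1 + (c2 - a2*y)*x2 = 5*0.75 + 11.25*0.0 + 5.5*0.0 = 3.75 + 0.0 + 0.0 = 3.75


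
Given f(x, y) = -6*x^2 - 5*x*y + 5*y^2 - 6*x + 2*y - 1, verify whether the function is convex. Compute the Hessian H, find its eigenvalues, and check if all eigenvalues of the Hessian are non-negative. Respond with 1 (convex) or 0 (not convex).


The Hessian of f(x,y) = -6*x^2 - 5*x*y + 5*y^2 - 6*x + 2*y - 1 is:
H = [[-12, -5], [-5, 10]]
Trace = -12 + 10 = -2
Determinant = -12*10 - (-5)^2 = -145
Discriminant = (-2)^2 - 4*-145 = 584.0
Eigenvalues: lambda_1 = -13.083, lambda_2 = 11.083
The function is not convex.

0


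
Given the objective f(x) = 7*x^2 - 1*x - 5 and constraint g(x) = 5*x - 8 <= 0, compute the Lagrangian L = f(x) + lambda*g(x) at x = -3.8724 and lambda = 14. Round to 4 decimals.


Step 1: Evaluate f(x).
f(-3.8724) = 7*(-3.8724)^2 - 1*(-3.8724) - 5 = 103.8408
Step 2: Evaluate g(x).
g(-3.8724) = 5*-3.8724 - 8 = -27.362
Step 3: Compute Lagrangian.
L = 103.8408 + 14*-27.362 = -279.2272


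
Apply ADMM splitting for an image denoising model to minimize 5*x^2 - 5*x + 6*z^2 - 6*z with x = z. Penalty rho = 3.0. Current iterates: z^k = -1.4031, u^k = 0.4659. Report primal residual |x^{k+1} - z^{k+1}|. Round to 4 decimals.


ADMM iteration with rho = 3.0, z^k = -1.4031, u^k = 0.4659
Step 1: x-update.
Minimize 5*x^2 - 5*x + (3.0/2)*(x + 1.4031 + 0.4659)^2
FOC: (2*5 + 3.0)*x = 5 + 3.0*(-1.4031 - 0.4659)
x^{k+1} = -0.0467
Step 2: z-update.
Minimize 6*z^2 - 6*z + (3.0/2)*(-0.0467 - z + 0.4659)^2
FOC: (2*6 + 3.0)*z = 6 + 3.0*(-0.0467 + 0.4659)
z^{k+1} = 0.4838
Step 3: u-update.
u^{k+1} = 0.4659 - 0.0467 - 0.4838 = -0.0646
Step 4: Primal residual = |-0.0467 - 0.4838| = 0.5305


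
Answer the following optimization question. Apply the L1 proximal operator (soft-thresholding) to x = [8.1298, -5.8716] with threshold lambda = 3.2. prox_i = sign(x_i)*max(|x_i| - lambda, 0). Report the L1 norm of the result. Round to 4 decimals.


Soft-thresholding with lambda = 3.2:
prox(8.1298) = sign(8.1298)*max(|8.1298| - 3.2, 0) = 4.9298
prox(-5.8716) = sign(-5.8716)*max(|-5.8716| - 3.2, 0) = -2.6716
prox(x) = [4.9298, -2.6716]
||prox(x)||_1 = 4.9298 + 2.6716 = 7.6014


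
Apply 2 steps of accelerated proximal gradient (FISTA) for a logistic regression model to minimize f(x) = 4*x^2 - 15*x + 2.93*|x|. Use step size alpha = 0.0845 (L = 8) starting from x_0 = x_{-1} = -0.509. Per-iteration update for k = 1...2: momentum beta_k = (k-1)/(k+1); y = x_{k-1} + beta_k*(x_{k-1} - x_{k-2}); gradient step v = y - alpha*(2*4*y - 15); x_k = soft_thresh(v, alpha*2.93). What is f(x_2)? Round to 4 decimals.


FISTA on f(x) = 4*x^2 - 15*x + 2.93*|x|
L = 8, alpha = 0.0845
Iteration 1: beta = 0.0, y = -0.509 + 0.0*(-0.509 + 0.509) = -0.509
  grad(y) = -19.072, v = y - alpha*grad = 1.1026
  prox(v) = soft_thresh(1.1026, 0.2476) = 0.855
Iteration 2: beta = 0.3333, y = 0.855 + 0.3333*(0.855 + 0.509) = 1.3097
  grad(y) = -4.5227, v = y - alpha*grad = 1.6918
  prox(v) = soft_thresh(1.6918, 0.2476) = 1.4442
f(x_2) = 4*1.4442^2 - 15*1.4442 + 2.93*|1.4442| = -9.0887
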